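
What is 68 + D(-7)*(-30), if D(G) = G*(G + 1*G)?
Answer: -2872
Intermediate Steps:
D(G) = 2*G**2 (D(G) = G*(G + G) = G*(2*G) = 2*G**2)
68 + D(-7)*(-30) = 68 + (2*(-7)**2)*(-30) = 68 + (2*49)*(-30) = 68 + 98*(-30) = 68 - 2940 = -2872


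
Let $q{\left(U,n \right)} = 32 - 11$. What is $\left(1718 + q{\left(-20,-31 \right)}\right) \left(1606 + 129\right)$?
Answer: $3017165$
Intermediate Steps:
$q{\left(U,n \right)} = 21$ ($q{\left(U,n \right)} = 32 - 11 = 21$)
$\left(1718 + q{\left(-20,-31 \right)}\right) \left(1606 + 129\right) = \left(1718 + 21\right) \left(1606 + 129\right) = 1739 \cdot 1735 = 3017165$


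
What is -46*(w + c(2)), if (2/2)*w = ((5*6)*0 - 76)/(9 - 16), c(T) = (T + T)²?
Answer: -8648/7 ≈ -1235.4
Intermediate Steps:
c(T) = 4*T² (c(T) = (2*T)² = 4*T²)
w = 76/7 (w = ((5*6)*0 - 76)/(9 - 16) = (30*0 - 76)/(-7) = (0 - 76)*(-⅐) = -76*(-⅐) = 76/7 ≈ 10.857)
-46*(w + c(2)) = -46*(76/7 + 4*2²) = -46*(76/7 + 4*4) = -46*(76/7 + 16) = -46*188/7 = -8648/7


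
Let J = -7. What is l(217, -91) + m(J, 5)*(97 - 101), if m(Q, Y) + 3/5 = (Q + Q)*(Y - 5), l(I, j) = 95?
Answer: 487/5 ≈ 97.400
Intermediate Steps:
m(Q, Y) = -⅗ + 2*Q*(-5 + Y) (m(Q, Y) = -⅗ + (Q + Q)*(Y - 5) = -⅗ + (2*Q)*(-5 + Y) = -⅗ + 2*Q*(-5 + Y))
l(217, -91) + m(J, 5)*(97 - 101) = 95 + (-⅗ - 10*(-7) + 2*(-7)*5)*(97 - 101) = 95 + (-⅗ + 70 - 70)*(-4) = 95 - ⅗*(-4) = 95 + 12/5 = 487/5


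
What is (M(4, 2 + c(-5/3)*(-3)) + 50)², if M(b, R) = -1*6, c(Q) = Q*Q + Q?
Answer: 1936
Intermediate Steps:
c(Q) = Q + Q² (c(Q) = Q² + Q = Q + Q²)
M(b, R) = -6
(M(4, 2 + c(-5/3)*(-3)) + 50)² = (-6 + 50)² = 44² = 1936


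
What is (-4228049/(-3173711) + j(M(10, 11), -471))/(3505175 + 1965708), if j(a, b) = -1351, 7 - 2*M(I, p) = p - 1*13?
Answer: -4283455512/17363001556813 ≈ -0.00024670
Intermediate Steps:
M(I, p) = 10 - p/2 (M(I, p) = 7/2 - (p - 1*13)/2 = 7/2 - (p - 13)/2 = 7/2 - (-13 + p)/2 = 7/2 + (13/2 - p/2) = 10 - p/2)
(-4228049/(-3173711) + j(M(10, 11), -471))/(3505175 + 1965708) = (-4228049/(-3173711) - 1351)/(3505175 + 1965708) = (-4228049*(-1/3173711) - 1351)/5470883 = (4228049/3173711 - 1351)*(1/5470883) = -4283455512/3173711*1/5470883 = -4283455512/17363001556813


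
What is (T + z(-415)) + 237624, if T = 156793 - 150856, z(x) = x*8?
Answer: 240241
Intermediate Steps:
z(x) = 8*x
T = 5937
(T + z(-415)) + 237624 = (5937 + 8*(-415)) + 237624 = (5937 - 3320) + 237624 = 2617 + 237624 = 240241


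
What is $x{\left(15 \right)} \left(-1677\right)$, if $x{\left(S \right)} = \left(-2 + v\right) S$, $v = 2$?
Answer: $0$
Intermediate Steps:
$x{\left(S \right)} = 0$ ($x{\left(S \right)} = \left(-2 + 2\right) S = 0 S = 0$)
$x{\left(15 \right)} \left(-1677\right) = 0 \left(-1677\right) = 0$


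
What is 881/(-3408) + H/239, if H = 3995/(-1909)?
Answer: -415572091/1554903408 ≈ -0.26727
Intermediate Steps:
H = -3995/1909 (H = 3995*(-1/1909) = -3995/1909 ≈ -2.0927)
881/(-3408) + H/239 = 881/(-3408) - 3995/1909/239 = 881*(-1/3408) - 3995/1909*1/239 = -881/3408 - 3995/456251 = -415572091/1554903408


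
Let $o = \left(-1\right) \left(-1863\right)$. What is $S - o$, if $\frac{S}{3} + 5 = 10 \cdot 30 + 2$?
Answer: $-972$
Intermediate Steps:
$o = 1863$
$S = 891$ ($S = -15 + 3 \left(10 \cdot 30 + 2\right) = -15 + 3 \left(300 + 2\right) = -15 + 3 \cdot 302 = -15 + 906 = 891$)
$S - o = 891 - 1863 = -972$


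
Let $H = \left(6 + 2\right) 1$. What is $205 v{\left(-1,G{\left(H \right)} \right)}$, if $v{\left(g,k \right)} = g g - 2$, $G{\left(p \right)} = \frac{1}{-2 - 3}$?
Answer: $-205$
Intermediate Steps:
$H = 8$ ($H = 8 \cdot 1 = 8$)
$G{\left(p \right)} = - \frac{1}{5}$ ($G{\left(p \right)} = \frac{1}{-5} = - \frac{1}{5}$)
$v{\left(g,k \right)} = -2 + g^{2}$ ($v{\left(g,k \right)} = g^{2} - 2 = -2 + g^{2}$)
$205 v{\left(-1,G{\left(H \right)} \right)} = 205 \left(-2 + \left(-1\right)^{2}\right) = 205 \left(-2 + 1\right) = 205 \left(-1\right) = -205$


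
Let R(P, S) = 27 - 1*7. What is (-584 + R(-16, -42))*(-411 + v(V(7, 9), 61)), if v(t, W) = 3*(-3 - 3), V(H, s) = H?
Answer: 241956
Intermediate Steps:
R(P, S) = 20 (R(P, S) = 27 - 7 = 20)
v(t, W) = -18 (v(t, W) = 3*(-6) = -18)
(-584 + R(-16, -42))*(-411 + v(V(7, 9), 61)) = (-584 + 20)*(-411 - 18) = -564*(-429) = 241956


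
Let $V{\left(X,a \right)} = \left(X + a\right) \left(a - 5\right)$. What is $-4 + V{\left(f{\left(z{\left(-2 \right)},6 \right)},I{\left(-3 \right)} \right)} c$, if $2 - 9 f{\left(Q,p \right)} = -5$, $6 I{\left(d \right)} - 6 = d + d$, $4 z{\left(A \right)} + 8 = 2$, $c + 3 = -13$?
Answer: $\frac{524}{9} \approx 58.222$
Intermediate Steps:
$c = -16$ ($c = -3 - 13 = -16$)
$z{\left(A \right)} = - \frac{3}{2}$ ($z{\left(A \right)} = -2 + \frac{1}{4} \cdot 2 = -2 + \frac{1}{2} = - \frac{3}{2}$)
$I{\left(d \right)} = 1 + \frac{d}{3}$ ($I{\left(d \right)} = 1 + \frac{d + d}{6} = 1 + \frac{2 d}{6} = 1 + \frac{d}{3}$)
$f{\left(Q,p \right)} = \frac{7}{9}$ ($f{\left(Q,p \right)} = \frac{2}{9} - - \frac{5}{9} = \frac{2}{9} + \frac{5}{9} = \frac{7}{9}$)
$V{\left(X,a \right)} = \left(-5 + a\right) \left(X + a\right)$ ($V{\left(X,a \right)} = \left(X + a\right) \left(-5 + a\right) = \left(-5 + a\right) \left(X + a\right)$)
$-4 + V{\left(f{\left(z{\left(-2 \right)},6 \right)},I{\left(-3 \right)} \right)} c = -4 + \left(\left(1 + \frac{1}{3} \left(-3\right)\right)^{2} - \frac{35}{9} - 5 \left(1 + \frac{1}{3} \left(-3\right)\right) + \frac{7 \left(1 + \frac{1}{3} \left(-3\right)\right)}{9}\right) \left(-16\right) = -4 + \left(\left(1 - 1\right)^{2} - \frac{35}{9} - 5 \left(1 - 1\right) + \frac{7 \left(1 - 1\right)}{9}\right) \left(-16\right) = -4 + \left(0^{2} - \frac{35}{9} - 0 + \frac{7}{9} \cdot 0\right) \left(-16\right) = -4 + \left(0 - \frac{35}{9} + 0 + 0\right) \left(-16\right) = -4 - - \frac{560}{9} = -4 + \frac{560}{9} = \frac{524}{9}$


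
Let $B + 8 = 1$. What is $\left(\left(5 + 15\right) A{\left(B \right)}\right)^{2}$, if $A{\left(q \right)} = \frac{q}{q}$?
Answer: $400$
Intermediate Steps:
$B = -7$ ($B = -8 + 1 = -7$)
$A{\left(q \right)} = 1$
$\left(\left(5 + 15\right) A{\left(B \right)}\right)^{2} = \left(\left(5 + 15\right) 1\right)^{2} = \left(20 \cdot 1\right)^{2} = 20^{2} = 400$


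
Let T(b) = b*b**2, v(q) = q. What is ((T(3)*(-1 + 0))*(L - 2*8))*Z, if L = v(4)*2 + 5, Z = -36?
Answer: -2916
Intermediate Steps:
T(b) = b**3
L = 13 (L = 4*2 + 5 = 8 + 5 = 13)
((T(3)*(-1 + 0))*(L - 2*8))*Z = ((3**3*(-1 + 0))*(13 - 2*8))*(-36) = ((27*(-1))*(13 - 16))*(-36) = -27*(-3)*(-36) = 81*(-36) = -2916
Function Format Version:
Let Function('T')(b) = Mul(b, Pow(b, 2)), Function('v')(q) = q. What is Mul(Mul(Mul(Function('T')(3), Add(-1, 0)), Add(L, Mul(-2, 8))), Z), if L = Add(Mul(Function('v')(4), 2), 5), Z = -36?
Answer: -2916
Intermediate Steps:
Function('T')(b) = Pow(b, 3)
L = 13 (L = Add(Mul(4, 2), 5) = Add(8, 5) = 13)
Mul(Mul(Mul(Function('T')(3), Add(-1, 0)), Add(L, Mul(-2, 8))), Z) = Mul(Mul(Mul(Pow(3, 3), Add(-1, 0)), Add(13, Mul(-2, 8))), -36) = Mul(Mul(Mul(27, -1), Add(13, -16)), -36) = Mul(Mul(-27, -3), -36) = Mul(81, -36) = -2916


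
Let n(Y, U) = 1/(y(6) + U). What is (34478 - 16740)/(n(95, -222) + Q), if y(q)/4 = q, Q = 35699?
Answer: 3512124/7068401 ≈ 0.49688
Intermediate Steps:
y(q) = 4*q
n(Y, U) = 1/(24 + U) (n(Y, U) = 1/(4*6 + U) = 1/(24 + U))
(34478 - 16740)/(n(95, -222) + Q) = (34478 - 16740)/(1/(24 - 222) + 35699) = 17738/(1/(-198) + 35699) = 17738/(-1/198 + 35699) = 17738/(7068401/198) = 17738*(198/7068401) = 3512124/7068401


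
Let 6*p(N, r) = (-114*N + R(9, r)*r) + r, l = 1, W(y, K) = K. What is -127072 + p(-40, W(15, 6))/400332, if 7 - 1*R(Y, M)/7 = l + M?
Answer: -50870987143/400332 ≈ -1.2707e+5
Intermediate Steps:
R(Y, M) = 42 - 7*M (R(Y, M) = 49 - 7*(1 + M) = 49 + (-7 - 7*M) = 42 - 7*M)
p(N, r) = -19*N + r/6 + r*(42 - 7*r)/6 (p(N, r) = ((-114*N + (42 - 7*r)*r) + r)/6 = ((-114*N + r*(42 - 7*r)) + r)/6 = (r - 114*N + r*(42 - 7*r))/6 = -19*N + r/6 + r*(42 - 7*r)/6)
-127072 + p(-40, W(15, 6))/400332 = -127072 + (-19*(-40) + (⅙)*6 - 7/6*6*(-6 + 6))/400332 = -127072 + (760 + 1 - 7/6*6*0)*(1/400332) = -127072 + (760 + 1 + 0)*(1/400332) = -127072 + 761*(1/400332) = -127072 + 761/400332 = -50870987143/400332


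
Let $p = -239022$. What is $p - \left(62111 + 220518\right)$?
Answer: $-521651$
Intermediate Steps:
$p - \left(62111 + 220518\right) = -239022 - \left(62111 + 220518\right) = -239022 - 282629 = -521651$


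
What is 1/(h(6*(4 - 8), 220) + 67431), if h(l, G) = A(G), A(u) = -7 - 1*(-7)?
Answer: 1/67431 ≈ 1.4830e-5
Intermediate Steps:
A(u) = 0 (A(u) = -7 + 7 = 0)
h(l, G) = 0
1/(h(6*(4 - 8), 220) + 67431) = 1/(0 + 67431) = 1/67431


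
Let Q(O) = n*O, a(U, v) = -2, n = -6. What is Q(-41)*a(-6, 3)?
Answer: -492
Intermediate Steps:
Q(O) = -6*O
Q(-41)*a(-6, 3) = -6*(-41)*(-2) = 246*(-2) = -492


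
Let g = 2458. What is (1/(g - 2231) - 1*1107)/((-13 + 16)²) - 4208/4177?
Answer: -1058226920/8533611 ≈ -124.01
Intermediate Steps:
(1/(g - 2231) - 1*1107)/((-13 + 16)²) - 4208/4177 = (1/(2458 - 2231) - 1*1107)/((-13 + 16)²) - 4208/4177 = (1/227 - 1107)/(3²) - 4208*1/4177 = (1/227 - 1107)/9 - 4208/4177 = -251288/227*⅑ - 4208/4177 = -251288/2043 - 4208/4177 = -1058226920/8533611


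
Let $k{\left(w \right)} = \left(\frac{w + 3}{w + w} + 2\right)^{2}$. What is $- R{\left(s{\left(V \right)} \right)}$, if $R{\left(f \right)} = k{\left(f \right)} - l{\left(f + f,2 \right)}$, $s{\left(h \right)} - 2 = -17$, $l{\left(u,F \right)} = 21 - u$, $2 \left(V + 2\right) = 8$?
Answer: $\frac{1131}{25} \approx 45.24$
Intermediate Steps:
$V = 2$ ($V = -2 + \frac{1}{2} \cdot 8 = -2 + 4 = 2$)
$k{\left(w \right)} = \left(2 + \frac{3 + w}{2 w}\right)^{2}$ ($k{\left(w \right)} = \left(\frac{3 + w}{2 w} + 2\right)^{2} = \left(2 + \frac{3 + w}{2 w}\right)^{2}$)
$s{\left(h \right)} = -15$ ($s{\left(h \right)} = 2 - 17 = -15$)
$R{\left(f \right)} = -21 + 2 f + \frac{\left(3 + 5 f\right)^{2}}{4 f^{2}}$ ($R{\left(f \right)} = \frac{\left(3 + 5 f\right)^{2}}{4 f^{2}} - \left(21 - \left(f + f\right)\right) = \frac{\left(3 + 5 f\right)^{2}}{4 f^{2}} - \left(21 - 2 f\right) = \frac{\left(3 + 5 f\right)^{2}}{4 f^{2}} + \left(-21 + 2 f\right) = -21 + 2 f + \frac{\left(3 + 5 f\right)^{2}}{4 f^{2}}$)
$- R{\left(s{\left(V \right)} \right)} = - (- \frac{59}{4} + 2 \left(-15\right) + \frac{9}{4 \cdot 225} + \frac{15}{2 \left(-15\right)}) = - (- \frac{59}{4} - 30 + \frac{9}{4} \cdot \frac{1}{225} + \frac{15}{2} \left(- \frac{1}{15}\right)) = - (- \frac{59}{4} - 30 + \frac{1}{100} - \frac{1}{2}) = \left(-1\right) \left(- \frac{1131}{25}\right) = \frac{1131}{25}$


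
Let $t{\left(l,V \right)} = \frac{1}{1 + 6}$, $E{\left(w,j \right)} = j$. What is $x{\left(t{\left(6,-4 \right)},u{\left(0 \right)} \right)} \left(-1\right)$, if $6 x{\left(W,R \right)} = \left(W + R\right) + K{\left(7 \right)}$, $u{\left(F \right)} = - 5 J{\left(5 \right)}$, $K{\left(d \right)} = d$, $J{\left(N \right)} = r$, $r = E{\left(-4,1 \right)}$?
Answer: $- \frac{5}{14} \approx -0.35714$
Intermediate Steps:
$r = 1$
$J{\left(N \right)} = 1$
$t{\left(l,V \right)} = \frac{1}{7}$
$u{\left(F \right)} = -5$ ($u{\left(F \right)} = \left(-5\right) 1 = -5$)
$x{\left(W,R \right)} = \frac{7}{6} + \frac{R}{6} + \frac{W}{6}$ ($x{\left(W,R \right)} = \frac{\left(W + R\right) + 7}{6} = \frac{\left(R + W\right) + 7}{6} = \frac{7 + R + W}{6} = \frac{7}{6} + \frac{R}{6} + \frac{W}{6}$)
$x{\left(t{\left(6,-4 \right)},u{\left(0 \right)} \right)} \left(-1\right) = \left(\frac{7}{6} + \frac{1}{6} \left(-5\right) + \frac{1}{6} \cdot \frac{1}{7}\right) \left(-1\right) = \left(\frac{7}{6} - \frac{5}{6} + \frac{1}{42}\right) \left(-1\right) = \frac{5}{14} \left(-1\right) = - \frac{5}{14}$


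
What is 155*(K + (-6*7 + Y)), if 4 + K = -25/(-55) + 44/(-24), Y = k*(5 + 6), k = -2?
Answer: -709745/66 ≈ -10754.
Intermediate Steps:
Y = -22 (Y = -2*(5 + 6) = -2*11 = -22)
K = -355/66 (K = -4 + (-25/(-55) + 44/(-24)) = -4 + (-25*(-1/55) + 44*(-1/24)) = -4 + (5/11 - 11/6) = -4 - 91/66 = -355/66 ≈ -5.3788)
155*(K + (-6*7 + Y)) = 155*(-355/66 + (-6*7 - 22)) = 155*(-355/66 + (-42 - 22)) = 155*(-355/66 - 64) = 155*(-4579/66) = -709745/66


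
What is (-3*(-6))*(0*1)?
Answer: 0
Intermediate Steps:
(-3*(-6))*(0*1) = 18*0 = 0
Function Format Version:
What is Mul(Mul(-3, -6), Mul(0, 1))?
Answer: 0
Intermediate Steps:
Mul(Mul(-3, -6), Mul(0, 1)) = Mul(18, 0) = 0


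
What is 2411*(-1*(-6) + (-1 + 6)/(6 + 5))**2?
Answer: 12153851/121 ≈ 1.0045e+5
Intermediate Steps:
2411*(-1*(-6) + (-1 + 6)/(6 + 5))**2 = 2411*(6 + 5/11)**2 = 2411*(71/11)**2 = 2411*(5041/121) = 12153851/121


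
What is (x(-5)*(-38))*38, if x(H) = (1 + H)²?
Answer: -23104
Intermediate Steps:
(x(-5)*(-38))*38 = ((1 - 5)²*(-38))*38 = ((-4)²*(-38))*38 = (16*(-38))*38 = -608*38 = -23104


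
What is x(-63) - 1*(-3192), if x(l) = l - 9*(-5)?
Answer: 3174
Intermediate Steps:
x(l) = 45 + l (x(l) = l - 1*(-45) = l + 45 = 45 + l)
x(-63) - 1*(-3192) = (45 - 63) - 1*(-3192) = -18 + 3192 = 3174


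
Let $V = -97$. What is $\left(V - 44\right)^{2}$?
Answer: $19881$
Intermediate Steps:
$\left(V - 44\right)^{2} = \left(-97 - 44\right)^{2} = \left(-141\right)^{2} = 19881$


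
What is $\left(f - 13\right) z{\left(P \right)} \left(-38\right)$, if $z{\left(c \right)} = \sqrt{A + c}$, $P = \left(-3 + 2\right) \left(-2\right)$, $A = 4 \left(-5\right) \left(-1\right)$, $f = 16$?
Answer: $- 114 \sqrt{22} \approx -534.71$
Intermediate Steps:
$A = 20$ ($A = \left(-20\right) \left(-1\right) = 20$)
$P = 2$ ($P = \left(-1\right) \left(-2\right) = 2$)
$z{\left(c \right)} = \sqrt{20 + c}$
$\left(f - 13\right) z{\left(P \right)} \left(-38\right) = \left(16 - 13\right) \sqrt{20 + 2} \left(-38\right) = 3 \sqrt{22} \left(-38\right) = - 114 \sqrt{22}$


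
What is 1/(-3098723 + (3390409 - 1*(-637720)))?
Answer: 1/929406 ≈ 1.0760e-6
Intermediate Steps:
1/(-3098723 + (3390409 - 1*(-637720))) = 1/(-3098723 + (3390409 + 637720)) = 1/(-3098723 + 4028129) = 1/929406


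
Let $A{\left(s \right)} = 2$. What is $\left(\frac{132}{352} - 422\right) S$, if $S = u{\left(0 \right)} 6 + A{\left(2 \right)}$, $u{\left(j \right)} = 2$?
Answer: $- \frac{23611}{4} \approx -5902.8$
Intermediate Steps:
$S = 14$ ($S = 2 \cdot 6 + 2 = 12 + 2 = 14$)
$\left(\frac{132}{352} - 422\right) S = \left(\frac{132}{352} - 422\right) 14 = \left(132 \cdot \frac{1}{352} - 422\right) 14 = \left(\frac{3}{8} - 422\right) 14 = \left(- \frac{3373}{8}\right) 14 = - \frac{23611}{4}$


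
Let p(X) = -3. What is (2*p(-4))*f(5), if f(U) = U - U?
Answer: 0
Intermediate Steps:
f(U) = 0
(2*p(-4))*f(5) = (2*(-3))*0 = -6*0 = 0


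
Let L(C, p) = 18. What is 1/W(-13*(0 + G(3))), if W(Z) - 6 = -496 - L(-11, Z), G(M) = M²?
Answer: -1/508 ≈ -0.0019685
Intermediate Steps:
W(Z) = -508 (W(Z) = 6 + (-496 - 1*18) = 6 + (-496 - 18) = 6 - 514 = -508)
1/W(-13*(0 + G(3))) = 1/(-508) = -1/508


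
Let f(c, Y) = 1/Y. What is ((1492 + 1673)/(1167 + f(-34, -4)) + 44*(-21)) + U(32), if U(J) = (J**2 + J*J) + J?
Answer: 5407712/4667 ≈ 1158.7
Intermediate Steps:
U(J) = J + 2*J**2 (U(J) = (J**2 + J**2) + J = 2*J**2 + J = J + 2*J**2)
((1492 + 1673)/(1167 + f(-34, -4)) + 44*(-21)) + U(32) = ((1492 + 1673)/(1167 + 1/(-4)) + 44*(-21)) + 32*(1 + 2*32) = (3165/(1167 - 1/4) - 924) + 32*(1 + 64) = (3165/(4667/4) - 924) + 32*65 = (3165*(4/4667) - 924) + 2080 = (12660/4667 - 924) + 2080 = -4299648/4667 + 2080 = 5407712/4667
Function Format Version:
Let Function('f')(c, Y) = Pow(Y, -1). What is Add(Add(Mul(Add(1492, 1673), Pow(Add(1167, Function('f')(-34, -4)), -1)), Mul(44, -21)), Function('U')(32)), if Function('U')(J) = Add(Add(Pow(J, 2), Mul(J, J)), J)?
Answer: Rational(5407712, 4667) ≈ 1158.7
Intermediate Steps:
Function('U')(J) = Add(J, Mul(2, Pow(J, 2))) (Function('U')(J) = Add(Add(Pow(J, 2), Pow(J, 2)), J) = Add(Mul(2, Pow(J, 2)), J) = Add(J, Mul(2, Pow(J, 2))))
Add(Add(Mul(Add(1492, 1673), Pow(Add(1167, Function('f')(-34, -4)), -1)), Mul(44, -21)), Function('U')(32)) = Add(Add(Mul(Add(1492, 1673), Pow(Add(1167, Pow(-4, -1)), -1)), Mul(44, -21)), Mul(32, Add(1, Mul(2, 32)))) = Add(Add(Mul(3165, Pow(Add(1167, Rational(-1, 4)), -1)), -924), Mul(32, Add(1, 64))) = Add(Add(Mul(3165, Pow(Rational(4667, 4), -1)), -924), Mul(32, 65)) = Add(Add(Mul(3165, Rational(4, 4667)), -924), 2080) = Add(Add(Rational(12660, 4667), -924), 2080) = Add(Rational(-4299648, 4667), 2080) = Rational(5407712, 4667)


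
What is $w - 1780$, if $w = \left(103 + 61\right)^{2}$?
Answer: $25116$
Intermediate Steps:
$w = 26896$ ($w = 164^{2} = 26896$)
$w - 1780 = 26896 - 1780 = 25116$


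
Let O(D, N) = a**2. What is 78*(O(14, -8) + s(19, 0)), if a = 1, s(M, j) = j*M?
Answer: 78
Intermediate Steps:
s(M, j) = M*j
O(D, N) = 1 (O(D, N) = 1**2 = 1)
78*(O(14, -8) + s(19, 0)) = 78*(1 + 19*0) = 78*(1 + 0) = 78*1 = 78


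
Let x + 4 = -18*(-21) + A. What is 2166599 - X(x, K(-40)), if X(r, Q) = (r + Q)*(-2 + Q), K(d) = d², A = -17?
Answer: -960687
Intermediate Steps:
x = 357 (x = -4 + (-18*(-21) - 17) = -4 + (378 - 17) = -4 + 361 = 357)
X(r, Q) = (-2 + Q)*(Q + r) (X(r, Q) = (Q + r)*(-2 + Q) = (-2 + Q)*(Q + r))
2166599 - X(x, K(-40)) = 2166599 - (((-40)²)² - 2*(-40)² - 2*357 + (-40)²*357) = 2166599 - (1600² - 2*1600 - 714 + 1600*357) = 2166599 - (2560000 - 3200 - 714 + 571200) = 2166599 - 1*3127286 = 2166599 - 3127286 = -960687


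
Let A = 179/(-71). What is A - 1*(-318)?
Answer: 22399/71 ≈ 315.48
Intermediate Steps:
A = -179/71 (A = 179*(-1/71) = -179/71 ≈ -2.5211)
A - 1*(-318) = -179/71 - 1*(-318) = -179/71 + 318 = 22399/71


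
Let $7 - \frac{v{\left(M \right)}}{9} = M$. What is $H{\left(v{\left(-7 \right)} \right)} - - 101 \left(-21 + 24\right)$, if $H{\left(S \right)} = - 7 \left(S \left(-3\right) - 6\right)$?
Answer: $2991$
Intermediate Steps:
$v{\left(M \right)} = 63 - 9 M$
$H{\left(S \right)} = 42 + 21 S$ ($H{\left(S \right)} = - 7 \left(- 3 S - 6\right) = - 7 \left(-6 - 3 S\right) = 42 + 21 S$)
$H{\left(v{\left(-7 \right)} \right)} - - 101 \left(-21 + 24\right) = \left(42 + 21 \left(63 - -63\right)\right) - - 101 \left(-21 + 24\right) = \left(42 + 21 \left(63 + 63\right)\right) - \left(-101\right) 3 = \left(42 + 21 \cdot 126\right) - -303 = \left(42 + 2646\right) + 303 = 2688 + 303 = 2991$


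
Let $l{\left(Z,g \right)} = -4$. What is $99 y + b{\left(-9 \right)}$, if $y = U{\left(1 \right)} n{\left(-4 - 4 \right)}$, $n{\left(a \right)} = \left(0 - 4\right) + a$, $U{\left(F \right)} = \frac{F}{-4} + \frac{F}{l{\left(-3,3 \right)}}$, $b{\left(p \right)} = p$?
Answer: $585$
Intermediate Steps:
$U{\left(F \right)} = - \frac{F}{2}$ ($U{\left(F \right)} = \frac{F}{-4} + \frac{F}{-4} = F \left(- \frac{1}{4}\right) + F \left(- \frac{1}{4}\right) = - \frac{F}{4} - \frac{F}{4} = - \frac{F}{2}$)
$n{\left(a \right)} = -4 + a$
$y = 6$ ($y = \left(- \frac{1}{2}\right) 1 \left(-4 - 8\right) = - \frac{-4 - 8}{2} = \left(- \frac{1}{2}\right) \left(-12\right) = 6$)
$99 y + b{\left(-9 \right)} = 99 \cdot 6 - 9 = 594 - 9 = 585$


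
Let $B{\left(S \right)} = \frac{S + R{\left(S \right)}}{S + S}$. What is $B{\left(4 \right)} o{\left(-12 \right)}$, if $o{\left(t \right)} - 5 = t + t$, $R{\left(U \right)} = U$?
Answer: $-19$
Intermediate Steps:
$B{\left(S \right)} = 1$ ($B{\left(S \right)} = \frac{S + S}{S + S} = \frac{2 S}{2 S} = 2 S \frac{1}{2 S} = 1$)
$o{\left(t \right)} = 5 + 2 t$ ($o{\left(t \right)} = 5 + \left(t + t\right) = 5 + 2 t$)
$B{\left(4 \right)} o{\left(-12 \right)} = 1 \left(5 + 2 \left(-12\right)\right) = 1 \left(5 - 24\right) = 1 \left(-19\right) = -19$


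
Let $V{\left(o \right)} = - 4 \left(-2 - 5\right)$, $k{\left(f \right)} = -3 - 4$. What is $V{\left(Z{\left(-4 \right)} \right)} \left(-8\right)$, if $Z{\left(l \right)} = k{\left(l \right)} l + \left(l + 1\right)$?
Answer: $-224$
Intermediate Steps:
$k{\left(f \right)} = -7$ ($k{\left(f \right)} = -3 - 4 = -7$)
$Z{\left(l \right)} = 1 - 6 l$ ($Z{\left(l \right)} = - 7 l + \left(l + 1\right) = - 7 l + \left(1 + l\right) = 1 - 6 l$)
$V{\left(o \right)} = 28$ ($V{\left(o \right)} = \left(-4\right) \left(-7\right) = 28$)
$V{\left(Z{\left(-4 \right)} \right)} \left(-8\right) = 28 \left(-8\right) = -224$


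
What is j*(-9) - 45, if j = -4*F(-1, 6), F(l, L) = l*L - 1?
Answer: -297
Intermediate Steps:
F(l, L) = -1 + L*l (F(l, L) = L*l - 1 = -1 + L*l)
j = 28 (j = -4*(-1 + 6*(-1)) = -4*(-1 - 6) = -4*(-7) = 28)
j*(-9) - 45 = 28*(-9) - 45 = -252 - 45 = -297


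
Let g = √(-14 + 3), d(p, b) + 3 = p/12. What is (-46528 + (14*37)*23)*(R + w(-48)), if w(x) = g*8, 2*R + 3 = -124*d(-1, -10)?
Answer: -6565122 - 276912*I*√11 ≈ -6.5651e+6 - 9.1841e+5*I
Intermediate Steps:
d(p, b) = -3 + p/12
g = I*√11 (g = √(-11) = I*√11 ≈ 3.3166*I)
R = 569/3 (R = -3/2 + (-124*(-3 + (1/12)*(-1)))/2 = -3/2 + (-124*(-3 - 1/12))/2 = -3/2 + (-124*(-37/12))/2 = -3/2 + (½)*(1147/3) = -3/2 + 1147/6 = 569/3 ≈ 189.67)
w(x) = 8*I*√11 (w(x) = (I*√11)*8 = 8*I*√11)
(-46528 + (14*37)*23)*(R + w(-48)) = (-46528 + (14*37)*23)*(569/3 + 8*I*√11) = (-46528 + 518*23)*(569/3 + 8*I*√11) = (-46528 + 11914)*(569/3 + 8*I*√11) = -34614*(569/3 + 8*I*√11) = -6565122 - 276912*I*√11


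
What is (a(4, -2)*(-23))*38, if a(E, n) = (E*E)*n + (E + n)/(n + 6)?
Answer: 27531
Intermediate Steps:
a(E, n) = n*E**2 + (E + n)/(6 + n) (a(E, n) = E**2*n + (E + n)/(6 + n) = n*E**2 + (E + n)/(6 + n))
(a(4, -2)*(-23))*38 = (((4 - 2 + 4**2*(-2)**2 + 6*(-2)*4**2)/(6 - 2))*(-23))*38 = (((4 - 2 + 16*4 + 6*(-2)*16)/4)*(-23))*38 = (((4 - 2 + 64 - 192)/4)*(-23))*38 = (((1/4)*(-126))*(-23))*38 = -63/2*(-23)*38 = (1449/2)*38 = 27531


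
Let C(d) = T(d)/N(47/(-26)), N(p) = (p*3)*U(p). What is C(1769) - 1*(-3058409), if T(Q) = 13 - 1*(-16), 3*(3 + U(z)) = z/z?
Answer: 574981269/188 ≈ 3.0584e+6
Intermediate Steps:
U(z) = -8/3 (U(z) = -3 + (z/z)/3 = -3 + (⅓)*1 = -3 + ⅓ = -8/3)
T(Q) = 29 (T(Q) = 13 + 16 = 29)
N(p) = -8*p (N(p) = (p*3)*(-8/3) = (3*p)*(-8/3) = -8*p)
C(d) = 377/188 (C(d) = 29/((-376/(-26))) = 29/((-376*(-1)/26)) = 29/((-8*(-47/26))) = 29/(188/13) = 29*(13/188) = 377/188)
C(1769) - 1*(-3058409) = 377/188 - 1*(-3058409) = 377/188 + 3058409 = 574981269/188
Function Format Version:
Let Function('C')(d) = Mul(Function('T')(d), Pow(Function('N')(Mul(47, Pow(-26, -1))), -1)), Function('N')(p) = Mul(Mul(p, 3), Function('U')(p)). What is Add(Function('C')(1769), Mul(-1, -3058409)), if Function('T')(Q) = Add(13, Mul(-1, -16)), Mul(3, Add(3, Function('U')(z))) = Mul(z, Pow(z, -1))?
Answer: Rational(574981269, 188) ≈ 3.0584e+6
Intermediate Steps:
Function('U')(z) = Rational(-8, 3) (Function('U')(z) = Add(-3, Mul(Rational(1, 3), Mul(z, Pow(z, -1)))) = Add(-3, Mul(Rational(1, 3), 1)) = Add(-3, Rational(1, 3)) = Rational(-8, 3))
Function('T')(Q) = 29 (Function('T')(Q) = Add(13, 16) = 29)
Function('N')(p) = Mul(-8, p) (Function('N')(p) = Mul(Mul(p, 3), Rational(-8, 3)) = Mul(Mul(3, p), Rational(-8, 3)) = Mul(-8, p))
Function('C')(d) = Rational(377, 188) (Function('C')(d) = Mul(29, Pow(Mul(-8, Mul(47, Pow(-26, -1))), -1)) = Mul(29, Pow(Mul(-8, Mul(47, Rational(-1, 26))), -1)) = Mul(29, Pow(Mul(-8, Rational(-47, 26)), -1)) = Mul(29, Pow(Rational(188, 13), -1)) = Mul(29, Rational(13, 188)) = Rational(377, 188))
Add(Function('C')(1769), Mul(-1, -3058409)) = Add(Rational(377, 188), Mul(-1, -3058409)) = Add(Rational(377, 188), 3058409) = Rational(574981269, 188)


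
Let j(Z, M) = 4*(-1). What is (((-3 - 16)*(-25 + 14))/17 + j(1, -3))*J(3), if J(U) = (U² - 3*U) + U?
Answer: 423/17 ≈ 24.882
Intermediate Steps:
j(Z, M) = -4
J(U) = U² - 2*U
(((-3 - 16)*(-25 + 14))/17 + j(1, -3))*J(3) = (((-3 - 16)*(-25 + 14))/17 - 4)*(3*(-2 + 3)) = (-19*(-11)*(1/17) - 4)*(3*1) = (209*(1/17) - 4)*3 = (209/17 - 4)*3 = (141/17)*3 = 423/17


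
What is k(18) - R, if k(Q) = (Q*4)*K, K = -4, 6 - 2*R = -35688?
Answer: -18135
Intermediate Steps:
R = 17847 (R = 3 - ½*(-35688) = 3 + 17844 = 17847)
k(Q) = -16*Q (k(Q) = (Q*4)*(-4) = (4*Q)*(-4) = -16*Q)
k(18) - R = -16*18 - 1*17847 = -288 - 17847 = -18135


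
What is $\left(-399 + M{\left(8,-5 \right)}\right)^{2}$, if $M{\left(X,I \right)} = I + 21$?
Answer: $146689$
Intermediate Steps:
$M{\left(X,I \right)} = 21 + I$
$\left(-399 + M{\left(8,-5 \right)}\right)^{2} = \left(-399 + \left(21 - 5\right)\right)^{2} = \left(-399 + 16\right)^{2} = \left(-383\right)^{2} = 146689$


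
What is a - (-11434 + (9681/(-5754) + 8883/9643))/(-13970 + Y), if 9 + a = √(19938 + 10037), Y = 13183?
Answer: -48927295575/2079397234 + 5*√1199 ≈ 149.60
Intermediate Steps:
a = -9 + 5*√1199 (a = -9 + √(19938 + 10037) = -9 + √29975 = -9 + 5*√1199 ≈ 164.13)
a - (-11434 + (9681/(-5754) + 8883/9643))/(-13970 + Y) = (-9 + 5*√1199) - (-11434 + (9681/(-5754) + 8883/9643))/(-13970 + 13183) = (-9 + 5*√1199) - (-11434 + (9681*(-1/5754) + 8883*(1/9643)))/(-787) = (-9 + 5*√1199) - (-11434 + (-461/274 + 8883/9643))*(-1)/787 = (-9 + 5*√1199) - (-11434 - 2011481/2642182)*(-1)/787 = (-9 + 5*√1199) - (-30212720469)*(-1)/(2642182*787) = (-9 + 5*√1199) - 1*30212720469/2079397234 = (-9 + 5*√1199) - 30212720469/2079397234 = -48927295575/2079397234 + 5*√1199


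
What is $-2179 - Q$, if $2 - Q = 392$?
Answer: $-1789$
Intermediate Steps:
$Q = -390$ ($Q = 2 - 392 = -390$)
$-2179 - Q = -2179 - -390 = -2179 + 390 = -1789$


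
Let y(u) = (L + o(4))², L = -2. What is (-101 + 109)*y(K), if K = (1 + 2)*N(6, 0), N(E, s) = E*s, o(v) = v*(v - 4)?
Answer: 32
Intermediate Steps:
o(v) = v*(-4 + v)
K = 0 (K = (1 + 2)*(6*0) = 3*0 = 0)
y(u) = 4 (y(u) = (-2 + 4*(-4 + 4))² = (-2 + 4*0)² = (-2 + 0)² = (-2)² = 4)
(-101 + 109)*y(K) = (-101 + 109)*4 = 8*4 = 32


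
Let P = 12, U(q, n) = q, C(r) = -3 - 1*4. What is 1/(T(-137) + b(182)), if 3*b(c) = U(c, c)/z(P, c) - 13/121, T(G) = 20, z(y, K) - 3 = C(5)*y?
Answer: 29403/564985 ≈ 0.052042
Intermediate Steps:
C(r) = -7 (C(r) = -3 - 4 = -7)
z(y, K) = 3 - 7*y
b(c) = -13/363 - c/243 (b(c) = (c/(3 - 7*12) - 13/121)/3 = (c/(3 - 84) - 13*1/121)/3 = (c/(-81) - 13/121)/3 = (c*(-1/81) - 13/121)/3 = (-c/81 - 13/121)/3 = (-13/121 - c/81)/3 = -13/363 - c/243)
1/(T(-137) + b(182)) = 1/(20 + (-13/363 - 1/243*182)) = 1/(20 + (-13/363 - 182/243)) = 1/(20 - 23075/29403) = 1/(564985/29403) = 29403/564985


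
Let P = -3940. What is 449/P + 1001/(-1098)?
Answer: -2218471/2163060 ≈ -1.0256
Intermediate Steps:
449/P + 1001/(-1098) = 449/(-3940) + 1001/(-1098) = 449*(-1/3940) + 1001*(-1/1098) = -449/3940 - 1001/1098 = -2218471/2163060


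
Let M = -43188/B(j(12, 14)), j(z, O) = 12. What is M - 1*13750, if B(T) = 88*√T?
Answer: -13750 - 3599*√3/44 ≈ -13892.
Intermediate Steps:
M = -3599*√3/44 (M = -43188*√3/528 = -3599*√3/44 ≈ -141.67)
M - 1*13750 = -3599*√3/44 - 1*13750 = -3599*√3/44 - 13750 = -13750 - 3599*√3/44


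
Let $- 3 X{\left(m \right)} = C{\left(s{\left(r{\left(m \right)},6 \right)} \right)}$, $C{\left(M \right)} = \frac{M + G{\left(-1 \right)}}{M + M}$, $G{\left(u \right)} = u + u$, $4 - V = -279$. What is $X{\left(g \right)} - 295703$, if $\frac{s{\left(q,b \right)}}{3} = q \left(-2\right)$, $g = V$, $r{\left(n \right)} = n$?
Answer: $- \frac{753155966}{2547} \approx -2.957 \cdot 10^{5}$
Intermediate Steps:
$V = 283$ ($V = 4 - -279 = 4 + 279 = 283$)
$G{\left(u \right)} = 2 u$
$g = 283$
$s{\left(q,b \right)} = - 6 q$ ($s{\left(q,b \right)} = 3 q \left(-2\right) = 3 \left(- 2 q\right) = - 6 q$)
$C{\left(M \right)} = \frac{-2 + M}{2 M}$ ($C{\left(M \right)} = \frac{M + 2 \left(-1\right)}{M + M} = \frac{M - 2}{2 M} = \left(-2 + M\right) \frac{1}{2 M} = \frac{-2 + M}{2 M}$)
$X{\left(m \right)} = \frac{-2 - 6 m}{36 m}$ ($X{\left(m \right)} = - \frac{\frac{1}{2} \frac{1}{\left(-6\right) m} \left(-2 - 6 m\right)}{3} = - \frac{\frac{1}{2} \left(- \frac{1}{6 m}\right) \left(-2 - 6 m\right)}{3} = - \frac{\left(- \frac{1}{12}\right) \frac{1}{m} \left(-2 - 6 m\right)}{3} = \frac{-2 - 6 m}{36 m}$)
$X{\left(g \right)} - 295703 = \frac{-1 - 849}{18 \cdot 283} - 295703 = \frac{1}{18} \cdot \frac{1}{283} \left(-1 - 849\right) - 295703 = \frac{1}{18} \cdot \frac{1}{283} \left(-850\right) - 295703 = - \frac{425}{2547} - 295703 = - \frac{753155966}{2547}$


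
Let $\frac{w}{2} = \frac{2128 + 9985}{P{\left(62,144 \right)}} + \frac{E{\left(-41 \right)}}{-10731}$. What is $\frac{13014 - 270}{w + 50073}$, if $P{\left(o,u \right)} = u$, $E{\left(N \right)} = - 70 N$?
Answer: $\frac{468877248}{1848455879} \approx 0.25366$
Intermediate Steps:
$w = \frac{6170063}{36792}$ ($w = 2 \left(\frac{2128 + 9985}{144} + \frac{\left(-70\right) \left(-41\right)}{-10731}\right) = 2 \left(12113 \cdot \frac{1}{144} + 2870 \left(- \frac{1}{10731}\right)\right) = 2 \left(\frac{12113}{144} - \frac{410}{1533}\right) = 2 \cdot \frac{6170063}{73584} = \frac{6170063}{36792} \approx 167.7$)
$\frac{13014 - 270}{w + 50073} = \frac{13014 - 270}{\frac{6170063}{36792} + 50073} = \frac{12744}{\frac{1848455879}{36792}} = 12744 \cdot \frac{36792}{1848455879} = \frac{468877248}{1848455879}$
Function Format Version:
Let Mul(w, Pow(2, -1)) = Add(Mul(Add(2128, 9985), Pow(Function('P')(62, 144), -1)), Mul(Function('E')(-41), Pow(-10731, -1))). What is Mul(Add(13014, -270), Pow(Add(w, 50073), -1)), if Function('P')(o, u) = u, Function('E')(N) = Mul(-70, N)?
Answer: Rational(468877248, 1848455879) ≈ 0.25366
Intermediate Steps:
w = Rational(6170063, 36792) (w = Mul(2, Add(Mul(Add(2128, 9985), Pow(144, -1)), Mul(Mul(-70, -41), Pow(-10731, -1)))) = Mul(2, Add(Mul(12113, Rational(1, 144)), Mul(2870, Rational(-1, 10731)))) = Mul(2, Add(Rational(12113, 144), Rational(-410, 1533))) = Mul(2, Rational(6170063, 73584)) = Rational(6170063, 36792) ≈ 167.70)
Mul(Add(13014, -270), Pow(Add(w, 50073), -1)) = Mul(Add(13014, -270), Pow(Add(Rational(6170063, 36792), 50073), -1)) = Mul(12744, Pow(Rational(1848455879, 36792), -1)) = Mul(12744, Rational(36792, 1848455879)) = Rational(468877248, 1848455879)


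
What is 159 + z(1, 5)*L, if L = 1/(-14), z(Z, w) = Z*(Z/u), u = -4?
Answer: 8905/56 ≈ 159.02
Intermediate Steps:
z(Z, w) = -Z²/4 (z(Z, w) = Z*(Z/(-4)) = Z*(Z*(-¼)) = Z*(-Z/4) = -Z²/4)
L = -1/14 ≈ -0.071429
159 + z(1, 5)*L = 159 - ¼*1²*(-1/14) = 159 - ¼*1*(-1/14) = 159 - ¼*(-1/14) = 159 + 1/56 = 8905/56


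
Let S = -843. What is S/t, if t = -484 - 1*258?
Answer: 843/742 ≈ 1.1361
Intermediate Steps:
t = -742 (t = -484 - 258 = -742)
S/t = -843/(-742) = -843*(-1/742) = 843/742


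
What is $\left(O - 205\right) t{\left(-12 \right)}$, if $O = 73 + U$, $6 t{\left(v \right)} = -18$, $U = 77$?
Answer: $165$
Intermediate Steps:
$t{\left(v \right)} = -3$ ($t{\left(v \right)} = \frac{1}{6} \left(-18\right) = -3$)
$O = 150$ ($O = 73 + 77 = 150$)
$\left(O - 205\right) t{\left(-12 \right)} = \left(150 - 205\right) \left(-3\right) = \left(-55\right) \left(-3\right) = 165$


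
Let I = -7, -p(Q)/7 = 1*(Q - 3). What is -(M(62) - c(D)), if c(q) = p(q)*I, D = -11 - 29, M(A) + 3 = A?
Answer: -2166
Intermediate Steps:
M(A) = -3 + A
p(Q) = 21 - 7*Q (p(Q) = -7*(Q - 3) = -7*(-3 + Q) = 21 - 7*Q)
D = -40
c(q) = -147 + 49*q (c(q) = (21 - 7*q)*(-7) = -147 + 49*q)
-(M(62) - c(D)) = -((-3 + 62) - (-147 + 49*(-40))) = -(59 - (-147 - 1960)) = -(59 - 1*(-2107)) = -(59 + 2107) = -1*2166 = -2166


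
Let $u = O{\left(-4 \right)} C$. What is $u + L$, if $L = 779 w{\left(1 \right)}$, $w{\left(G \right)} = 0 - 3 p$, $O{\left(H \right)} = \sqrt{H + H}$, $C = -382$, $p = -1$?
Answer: $2337 - 764 i \sqrt{2} \approx 2337.0 - 1080.5 i$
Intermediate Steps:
$O{\left(H \right)} = \sqrt{2} \sqrt{H}$ ($O{\left(H \right)} = \sqrt{2 H} = \sqrt{2} \sqrt{H}$)
$w{\left(G \right)} = 3$ ($w{\left(G \right)} = 0 - -3 = 0 + 3 = 3$)
$u = - 764 i \sqrt{2}$ ($u = \sqrt{2} \sqrt{-4} \left(-382\right) = \sqrt{2} \cdot 2 i \left(-382\right) = 2 i \sqrt{2} \left(-382\right) = - 764 i \sqrt{2} \approx - 1080.5 i$)
$L = 2337$ ($L = 779 \cdot 3 = 2337$)
$u + L = - 764 i \sqrt{2} + 2337 = 2337 - 764 i \sqrt{2}$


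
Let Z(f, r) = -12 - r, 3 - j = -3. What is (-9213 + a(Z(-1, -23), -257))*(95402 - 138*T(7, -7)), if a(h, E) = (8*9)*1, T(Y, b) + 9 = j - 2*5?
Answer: -888468636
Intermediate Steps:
j = 6 (j = 3 - 1*(-3) = 3 + 3 = 6)
T(Y, b) = -13 (T(Y, b) = -9 + (6 - 2*5) = -9 + (6 - 10) = -9 - 4 = -13)
a(h, E) = 72 (a(h, E) = 72*1 = 72)
(-9213 + a(Z(-1, -23), -257))*(95402 - 138*T(7, -7)) = (-9213 + 72)*(95402 - 138*(-13)) = -9141*(95402 + 1794) = -9141*97196 = -888468636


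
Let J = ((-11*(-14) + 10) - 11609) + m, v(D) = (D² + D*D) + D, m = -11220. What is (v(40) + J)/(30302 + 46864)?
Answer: -6475/25722 ≈ -0.25173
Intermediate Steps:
v(D) = D + 2*D² (v(D) = (D² + D²) + D = 2*D² + D = D + 2*D²)
J = -22665 (J = ((-11*(-14) + 10) - 11609) - 11220 = ((154 + 10) - 11609) - 11220 = (164 - 11609) - 11220 = -11445 - 11220 = -22665)
(v(40) + J)/(30302 + 46864) = (40*(1 + 2*40) - 22665)/(30302 + 46864) = (40*(1 + 80) - 22665)/77166 = (40*81 - 22665)*(1/77166) = (3240 - 22665)*(1/77166) = -19425*1/77166 = -6475/25722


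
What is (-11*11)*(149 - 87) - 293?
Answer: -7795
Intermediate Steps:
(-11*11)*(149 - 87) - 293 = -121*62 - 293 = -7502 - 293 = -7795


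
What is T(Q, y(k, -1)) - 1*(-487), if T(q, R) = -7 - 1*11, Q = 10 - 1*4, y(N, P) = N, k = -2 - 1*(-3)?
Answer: 469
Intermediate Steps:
k = 1 (k = -2 + 3 = 1)
Q = 6 (Q = 10 - 4 = 6)
T(q, R) = -18 (T(q, R) = -7 - 11 = -18)
T(Q, y(k, -1)) - 1*(-487) = -18 - 1*(-487) = -18 + 487 = 469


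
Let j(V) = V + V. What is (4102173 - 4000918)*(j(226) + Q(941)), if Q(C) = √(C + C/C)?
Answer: 45767260 + 101255*√942 ≈ 4.8875e+7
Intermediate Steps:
j(V) = 2*V
Q(C) = √(1 + C) (Q(C) = √(C + 1) = √(1 + C))
(4102173 - 4000918)*(j(226) + Q(941)) = (4102173 - 4000918)*(2*226 + √(1 + 941)) = 101255*(452 + √942) = 45767260 + 101255*√942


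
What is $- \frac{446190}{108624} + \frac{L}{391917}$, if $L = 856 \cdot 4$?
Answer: $- \frac{29082919609}{7095265368} \approx -4.0989$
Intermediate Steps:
$L = 3424$
$- \frac{446190}{108624} + \frac{L}{391917} = - \frac{446190}{108624} + \frac{3424}{391917} = \left(-446190\right) \frac{1}{108624} + 3424 \cdot \frac{1}{391917} = - \frac{74365}{18104} + \frac{3424}{391917} = - \frac{29082919609}{7095265368}$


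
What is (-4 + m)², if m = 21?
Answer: 289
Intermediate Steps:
(-4 + m)² = (-4 + 21)² = 17² = 289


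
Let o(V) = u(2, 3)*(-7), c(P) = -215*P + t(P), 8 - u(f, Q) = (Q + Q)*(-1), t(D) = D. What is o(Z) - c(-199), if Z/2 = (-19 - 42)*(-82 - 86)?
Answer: -42684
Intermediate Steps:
u(f, Q) = 8 + 2*Q (u(f, Q) = 8 - (Q + Q)*(-1) = 8 - 2*Q*(-1) = 8 - (-2)*Q = 8 + 2*Q)
Z = 20496 (Z = 2*((-19 - 42)*(-82 - 86)) = 2*(-61*(-168)) = 2*10248 = 20496)
c(P) = -214*P (c(P) = -215*P + P = -214*P)
o(V) = -98 (o(V) = (8 + 2*3)*(-7) = (8 + 6)*(-7) = 14*(-7) = -98)
o(Z) - c(-199) = -98 - (-214)*(-199) = -98 - 1*42586 = -98 - 42586 = -42684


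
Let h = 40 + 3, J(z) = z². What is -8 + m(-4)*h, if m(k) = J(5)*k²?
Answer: 17192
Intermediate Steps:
m(k) = 25*k² (m(k) = 5²*k² = 25*k²)
h = 43
-8 + m(-4)*h = -8 + (25*(-4)²)*43 = -8 + (25*16)*43 = -8 + 400*43 = -8 + 17200 = 17192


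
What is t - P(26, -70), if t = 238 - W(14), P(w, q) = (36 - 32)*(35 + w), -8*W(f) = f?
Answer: -17/4 ≈ -4.2500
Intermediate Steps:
W(f) = -f/8
P(w, q) = 140 + 4*w (P(w, q) = 4*(35 + w) = 140 + 4*w)
t = 959/4 (t = 238 - (-1)*14/8 = 238 - 1*(-7/4) = 238 + 7/4 = 959/4 ≈ 239.75)
t - P(26, -70) = 959/4 - (140 + 4*26) = 959/4 - (140 + 104) = 959/4 - 1*244 = 959/4 - 244 = -17/4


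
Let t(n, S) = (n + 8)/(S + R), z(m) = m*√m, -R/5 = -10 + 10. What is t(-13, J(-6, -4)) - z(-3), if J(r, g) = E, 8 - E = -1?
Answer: -5/9 + 3*I*√3 ≈ -0.55556 + 5.1962*I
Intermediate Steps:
E = 9 (E = 8 - 1*(-1) = 8 + 1 = 9)
J(r, g) = 9
R = 0 (R = -5*(-10 + 10) = -5*0 = 0)
z(m) = m^(3/2)
t(n, S) = (8 + n)/S (t(n, S) = (n + 8)/(S + 0) = (8 + n)/S)
t(-13, J(-6, -4)) - z(-3) = (8 - 13)/9 - (-3)^(3/2) = (⅑)*(-5) - (-3)*I*√3 = -5/9 + 3*I*√3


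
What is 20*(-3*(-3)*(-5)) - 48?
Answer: -948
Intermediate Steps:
20*(-3*(-3)*(-5)) - 48 = 20*(9*(-5)) - 48 = 20*(-45) - 48 = -900 - 48 = -948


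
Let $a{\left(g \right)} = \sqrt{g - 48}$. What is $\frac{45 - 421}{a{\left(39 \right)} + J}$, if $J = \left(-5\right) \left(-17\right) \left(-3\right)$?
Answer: $\frac{15980}{10839} + \frac{188 i}{10839} \approx 1.4743 + 0.017345 i$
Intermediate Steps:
$J = -255$ ($J = 85 \left(-3\right) = -255$)
$a{\left(g \right)} = \sqrt{-48 + g}$
$\frac{45 - 421}{a{\left(39 \right)} + J} = \frac{45 - 421}{\sqrt{-48 + 39} - 255} = - \frac{376}{\sqrt{-9} - 255} = - \frac{376}{3 i - 255} = - \frac{376}{-255 + 3 i} = - 376 \frac{-255 - 3 i}{65034} = - \frac{188 \left(-255 - 3 i\right)}{32517}$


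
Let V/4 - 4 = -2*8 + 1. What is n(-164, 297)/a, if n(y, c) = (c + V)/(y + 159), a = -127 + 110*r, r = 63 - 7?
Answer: -253/30165 ≈ -0.0083872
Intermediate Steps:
r = 56
a = 6033 (a = -127 + 110*56 = -127 + 6160 = 6033)
V = -44 (V = 16 + 4*(-2*8 + 1) = 16 + 4*(-16 + 1) = 16 + 4*(-15) = 16 - 60 = -44)
n(y, c) = (-44 + c)/(159 + y) (n(y, c) = (c - 44)/(y + 159) = (-44 + c)/(159 + y))
n(-164, 297)/a = ((-44 + 297)/(159 - 164))/6033 = (253/(-5))*(1/6033) = -⅕*253*(1/6033) = -253/5*1/6033 = -253/30165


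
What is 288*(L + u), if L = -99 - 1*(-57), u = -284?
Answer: -93888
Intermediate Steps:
L = -42 (L = -99 + 57 = -42)
288*(L + u) = 288*(-42 - 284) = 288*(-326) = -93888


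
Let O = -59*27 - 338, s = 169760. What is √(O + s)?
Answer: √167829 ≈ 409.67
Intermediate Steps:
O = -1931 (O = -1593 - 338 = -1931)
√(O + s) = √(-1931 + 169760) = √167829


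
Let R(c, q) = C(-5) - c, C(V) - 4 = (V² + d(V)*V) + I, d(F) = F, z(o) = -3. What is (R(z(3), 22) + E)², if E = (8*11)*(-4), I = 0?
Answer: 87025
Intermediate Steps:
C(V) = 4 + 2*V² (C(V) = 4 + ((V² + V*V) + 0) = 4 + ((V² + V²) + 0) = 4 + (2*V² + 0) = 4 + 2*V²)
E = -352 (E = 88*(-4) = -352)
R(c, q) = 54 - c (R(c, q) = (4 + 2*(-5)²) - c = (4 + 2*25) - c = (4 + 50) - c = 54 - c)
(R(z(3), 22) + E)² = ((54 - 1*(-3)) - 352)² = ((54 + 3) - 352)² = (57 - 352)² = (-295)² = 87025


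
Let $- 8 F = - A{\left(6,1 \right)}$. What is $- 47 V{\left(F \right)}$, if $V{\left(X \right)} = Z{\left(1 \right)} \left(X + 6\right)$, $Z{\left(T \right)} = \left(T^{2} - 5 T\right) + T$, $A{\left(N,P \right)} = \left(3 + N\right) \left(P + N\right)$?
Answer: $\frac{15651}{8} \approx 1956.4$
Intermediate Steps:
$A{\left(N,P \right)} = \left(3 + N\right) \left(N + P\right)$
$Z{\left(T \right)} = T^{2} - 4 T$
$F = \frac{63}{8}$ ($F = - \frac{\left(-1\right) \left(6^{2} + 3 \cdot 6 + 3 \cdot 1 + 6 \cdot 1\right)}{8} = - \frac{\left(-1\right) \left(36 + 18 + 3 + 6\right)}{8} = - \frac{\left(-1\right) 63}{8} = \left(- \frac{1}{8}\right) \left(-63\right) = \frac{63}{8} \approx 7.875$)
$V{\left(X \right)} = -18 - 3 X$ ($V{\left(X \right)} = 1 \left(-4 + 1\right) \left(X + 6\right) = 1 \left(-3\right) \left(6 + X\right) = - 3 \left(6 + X\right) = -18 - 3 X$)
$- 47 V{\left(F \right)} = - 47 \left(-18 - \frac{189}{8}\right) = \left(-47\right) \left(- \frac{333}{8}\right) = \frac{15651}{8}$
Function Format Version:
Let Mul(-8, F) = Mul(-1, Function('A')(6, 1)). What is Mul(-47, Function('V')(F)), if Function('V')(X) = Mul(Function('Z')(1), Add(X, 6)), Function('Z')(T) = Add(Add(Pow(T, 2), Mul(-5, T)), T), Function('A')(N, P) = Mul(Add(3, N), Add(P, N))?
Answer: Rational(15651, 8) ≈ 1956.4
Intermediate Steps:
Function('A')(N, P) = Mul(Add(3, N), Add(N, P))
Function('Z')(T) = Add(Pow(T, 2), Mul(-4, T))
F = Rational(63, 8) (F = Mul(Rational(-1, 8), Mul(-1, Add(Pow(6, 2), Mul(3, 6), Mul(3, 1), Mul(6, 1)))) = Mul(Rational(-1, 8), Mul(-1, Add(36, 18, 3, 6))) = Mul(Rational(-1, 8), Mul(-1, 63)) = Mul(Rational(-1, 8), -63) = Rational(63, 8) ≈ 7.8750)
Function('V')(X) = Add(-18, Mul(-3, X)) (Function('V')(X) = Mul(Mul(1, Add(-4, 1)), Add(X, 6)) = Mul(Mul(1, -3), Add(6, X)) = Mul(-3, Add(6, X)) = Add(-18, Mul(-3, X)))
Mul(-47, Function('V')(F)) = Mul(-47, Add(-18, Mul(-3, Rational(63, 8)))) = Mul(-47, Add(-18, Rational(-189, 8))) = Mul(-47, Rational(-333, 8)) = Rational(15651, 8)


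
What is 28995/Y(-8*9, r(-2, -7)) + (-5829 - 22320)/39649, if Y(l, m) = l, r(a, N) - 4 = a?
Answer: -383883161/951576 ≈ -403.42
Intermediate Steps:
r(a, N) = 4 + a
28995/Y(-8*9, r(-2, -7)) + (-5829 - 22320)/39649 = 28995/((-8*9)) + (-5829 - 22320)/39649 = 28995/(-72) - 28149*1/39649 = 28995*(-1/72) - 28149/39649 = -9665/24 - 28149/39649 = -383883161/951576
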